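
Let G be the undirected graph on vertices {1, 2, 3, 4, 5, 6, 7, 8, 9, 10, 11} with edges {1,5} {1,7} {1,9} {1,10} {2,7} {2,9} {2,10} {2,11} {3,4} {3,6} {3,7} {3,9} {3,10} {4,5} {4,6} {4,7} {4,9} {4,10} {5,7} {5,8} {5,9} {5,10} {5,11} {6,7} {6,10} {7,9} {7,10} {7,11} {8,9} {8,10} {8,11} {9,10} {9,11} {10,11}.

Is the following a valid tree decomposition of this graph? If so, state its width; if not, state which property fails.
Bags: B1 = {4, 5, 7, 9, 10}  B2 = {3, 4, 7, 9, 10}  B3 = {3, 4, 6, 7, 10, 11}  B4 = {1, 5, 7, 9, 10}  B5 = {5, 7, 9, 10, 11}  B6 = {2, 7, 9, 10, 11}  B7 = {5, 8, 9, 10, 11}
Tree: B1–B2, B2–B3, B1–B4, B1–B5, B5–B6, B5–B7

A tree decomposition must satisfy three properties: every vertex lies in some bag; for every edge, both endpoints lie together in some bag; and for every vertex, the bags containing it form a connected subtree. Here bags containing vertex 11 are not connected in the tree, so the decomposition is invalid.

No — bags containing vertex 11 are not connected in the tree.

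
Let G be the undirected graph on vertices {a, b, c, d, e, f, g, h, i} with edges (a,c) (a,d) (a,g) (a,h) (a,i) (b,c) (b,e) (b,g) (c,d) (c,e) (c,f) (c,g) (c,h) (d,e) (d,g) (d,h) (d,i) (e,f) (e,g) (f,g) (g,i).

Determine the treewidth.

3

A width-3 tree decomposition is:
Bags: B1 = {a, d, g, i}  B2 = {a, c, d, g}  B3 = {a, c, d, h}  B4 = {c, d, e, g}  B5 = {b, c, e, g}  B6 = {c, e, f, g}
Tree: B1–B2, B2–B3, B2–B4, B4–B5, B4–B6
Every bag has size at most 4, so the width is 4 − 1 = 3 and tw(G) ≤ 3. Conversely, {c, d, e, g} is a clique of size 4, and the vertices of any clique must share a bag in every tree decomposition; so some bag has ≥ 4 vertices and tw(G) ≥ 3. Combining the bounds, tw(G) = 3.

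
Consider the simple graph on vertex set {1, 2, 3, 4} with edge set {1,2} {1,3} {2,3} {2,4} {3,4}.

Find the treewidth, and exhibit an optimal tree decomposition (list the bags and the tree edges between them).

Each bag holds 3 vertices, so the decomposition has width 2, which upper-bounds the treewidth. Conversely, {1, 2, 3} is a clique of size 3, and the vertices of any clique must share a bag in every tree decomposition; so some bag has ≥ 3 vertices and tw(G) ≥ 2. Combining the bounds, tw(G) = 2.

Treewidth 2.
One such decomposition:
Bags: B1 = {1, 2, 3}  B2 = {2, 3, 4}
Tree: B1–B2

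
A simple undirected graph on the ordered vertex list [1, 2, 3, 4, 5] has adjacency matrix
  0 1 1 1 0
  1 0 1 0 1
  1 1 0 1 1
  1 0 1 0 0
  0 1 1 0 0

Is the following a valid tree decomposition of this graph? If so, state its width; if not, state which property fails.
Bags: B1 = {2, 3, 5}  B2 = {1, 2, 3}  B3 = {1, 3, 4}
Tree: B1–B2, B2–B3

Checking the three conditions: (i) the bags cover all of {1, 2, 3, 4, 5}; (ii) for each edge, some bag contains both endpoints; (iii) the bags containing any fixed vertex form a subtree. All hold, so the decomposition is valid with width 3 − 1 = 2.

Yes; width 2.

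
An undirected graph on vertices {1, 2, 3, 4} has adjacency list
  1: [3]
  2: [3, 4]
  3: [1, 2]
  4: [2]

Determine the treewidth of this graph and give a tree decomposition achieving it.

Every bag has size at most 2, so the width is 2 − 1 = 1 and tw(G) ≤ 1. Any graph with an edge has treewidth ≥ 1, and G has the edge 1–3. The upper and lower bounds meet at 1, so that is the treewidth.

Treewidth 1.
One such decomposition:
Bags: B1 = {1, 3}  B2 = {2, 3}  B3 = {2, 4}
Tree: B1–B2, B2–B3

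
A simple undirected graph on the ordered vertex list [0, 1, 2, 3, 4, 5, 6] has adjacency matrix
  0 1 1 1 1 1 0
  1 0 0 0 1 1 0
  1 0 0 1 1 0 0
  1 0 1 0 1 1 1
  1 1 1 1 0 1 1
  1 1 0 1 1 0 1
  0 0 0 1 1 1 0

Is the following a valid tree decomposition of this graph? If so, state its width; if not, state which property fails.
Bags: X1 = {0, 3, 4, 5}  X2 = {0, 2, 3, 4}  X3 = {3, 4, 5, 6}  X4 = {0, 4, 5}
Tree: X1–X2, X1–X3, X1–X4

A tree decomposition must satisfy three properties: every vertex lies in some bag; for every edge, both endpoints lie together in some bag; and for every vertex, the bags containing it form a connected subtree. Here vertex 1 appears in no bag, so the decomposition is invalid.

No — vertex 1 appears in no bag.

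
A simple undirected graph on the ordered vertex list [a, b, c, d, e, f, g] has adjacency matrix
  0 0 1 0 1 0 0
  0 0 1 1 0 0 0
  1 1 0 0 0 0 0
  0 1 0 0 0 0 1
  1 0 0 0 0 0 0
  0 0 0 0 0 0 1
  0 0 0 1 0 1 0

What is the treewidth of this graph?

A width-1 tree decomposition is:
Bags: B1 = {a, e}  B2 = {a, c}  B3 = {b, c}  B4 = {b, d}  B5 = {d, g}  B6 = {f, g}
Tree: B1–B2, B2–B3, B3–B4, B4–B5, B5–B6
Each bag holds 2 vertices, so the decomposition has width 1, which upper-bounds the treewidth. Since G has at least one edge (e.g. e–a), it is not an edgeless graph, so tw(G) ≥ 1. Combining the bounds, tw(G) = 1.

1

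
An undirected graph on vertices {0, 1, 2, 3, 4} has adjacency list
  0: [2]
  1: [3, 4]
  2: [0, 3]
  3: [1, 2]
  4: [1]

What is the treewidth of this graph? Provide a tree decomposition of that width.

Treewidth 1.
One such decomposition:
Bags: B1 = {1, 4}  B2 = {1, 3}  B3 = {2, 3}  B4 = {0, 2}
Tree: B1–B2, B2–B3, B3–B4

Every bag has size at most 2, so the width is 2 − 1 = 1 and tw(G) ≤ 1. G has an edge, so its treewidth is at least 1. The upper and lower bounds meet at 1, so that is the treewidth.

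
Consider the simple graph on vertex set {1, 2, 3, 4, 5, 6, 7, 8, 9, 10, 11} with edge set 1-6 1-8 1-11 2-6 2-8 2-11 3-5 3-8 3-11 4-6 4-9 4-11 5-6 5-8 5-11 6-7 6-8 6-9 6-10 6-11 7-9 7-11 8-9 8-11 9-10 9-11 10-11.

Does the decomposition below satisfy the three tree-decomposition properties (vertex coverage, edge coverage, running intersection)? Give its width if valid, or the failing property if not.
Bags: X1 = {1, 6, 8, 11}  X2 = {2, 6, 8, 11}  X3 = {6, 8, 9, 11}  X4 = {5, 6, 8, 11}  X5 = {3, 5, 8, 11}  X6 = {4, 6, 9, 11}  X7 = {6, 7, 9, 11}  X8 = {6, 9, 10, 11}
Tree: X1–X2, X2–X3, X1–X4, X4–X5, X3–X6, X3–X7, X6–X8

Every vertex of G appears in some bag (union = {1, 2, 3, 4, 5, 6, 7, 8, 9, 10, 11}); every edge is covered by a bag; and for each vertex v the set of bags containing v is connected in the bag tree. The decomposition is therefore valid. The largest bag has 4 vertices, so the width is 3.

Yes; width 3.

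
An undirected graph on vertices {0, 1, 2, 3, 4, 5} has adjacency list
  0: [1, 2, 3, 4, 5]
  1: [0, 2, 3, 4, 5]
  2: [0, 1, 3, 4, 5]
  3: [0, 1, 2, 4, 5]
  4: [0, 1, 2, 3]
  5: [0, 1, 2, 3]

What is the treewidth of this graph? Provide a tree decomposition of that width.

Every bag has size at most 5, so the width is 5 − 1 = 4 and tw(G) ≤ 4. For the lower bound, the 5 vertices {0, 1, 2, 3, 4} are pairwise adjacent, and any tree decomposition puts a clique entirely inside one bag — forcing width ≥ 4. Combining the bounds, tw(G) = 4.

Treewidth 4.
One such decomposition:
Bags: B1 = {0, 1, 2, 3, 5}  B2 = {0, 1, 2, 3, 4}
Tree: B1–B2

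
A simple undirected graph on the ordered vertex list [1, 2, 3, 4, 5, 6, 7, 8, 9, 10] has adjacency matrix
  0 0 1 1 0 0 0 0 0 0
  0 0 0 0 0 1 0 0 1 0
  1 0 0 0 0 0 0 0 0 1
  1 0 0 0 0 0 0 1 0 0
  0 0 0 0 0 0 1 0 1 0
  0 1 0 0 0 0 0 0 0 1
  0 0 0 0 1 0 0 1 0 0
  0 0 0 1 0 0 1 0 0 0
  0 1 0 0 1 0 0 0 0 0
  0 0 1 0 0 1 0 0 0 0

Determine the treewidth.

A width-2 tree decomposition is:
Bags: B1 = {1, 4, 8}  B2 = {1, 7, 8}  B3 = {1, 5, 7}  B4 = {1, 5, 9}  B5 = {1, 2, 9}  B6 = {1, 2, 6}  B7 = {1, 6, 10}  B8 = {1, 3, 10}
Tree: B1–B2, B2–B3, B3–B4, B4–B5, B5–B6, B6–B7, B7–B8
The largest bag has 3 vertices, giving width 2; this decomposition certifies tw(G) ≤ 2. The edges 1–4–8–7–5–9–2–6–10–3–1 form a cycle, so G is not a tree and its treewidth is at least 2. Hence tw(G) = 2 exactly.

2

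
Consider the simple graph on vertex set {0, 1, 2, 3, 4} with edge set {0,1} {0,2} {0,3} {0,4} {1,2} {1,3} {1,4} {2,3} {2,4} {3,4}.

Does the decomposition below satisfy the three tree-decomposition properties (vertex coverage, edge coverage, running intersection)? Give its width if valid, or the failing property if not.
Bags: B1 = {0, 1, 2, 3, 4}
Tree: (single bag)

Yes; width 4.

Vertex coverage: the bags together contain {0, 1, 2, 3, 4}, the full vertex set. Edge coverage: each edge of G has both endpoints in at least one bag. Running intersection: for every vertex, the bags containing it form a connected subtree. All three properties hold, so this is a valid tree decomposition of width max|bag| − 1 = 4, and hence tw(G) ≤ 4.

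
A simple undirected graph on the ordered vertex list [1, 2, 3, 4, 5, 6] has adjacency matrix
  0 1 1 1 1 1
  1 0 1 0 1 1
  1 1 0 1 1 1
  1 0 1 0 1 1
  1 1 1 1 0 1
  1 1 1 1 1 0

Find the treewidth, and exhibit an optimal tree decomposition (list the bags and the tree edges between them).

Every bag has size at most 5, so the width is 5 − 1 = 4 and tw(G) ≤ 4. On the other hand G contains the 5-clique {1, 2, 3, 5, 6}. A clique must lie in a single bag of any decomposition, so no decomposition can have width below 4. The upper and lower bounds meet at 4, so that is the treewidth.

Treewidth 4.
Bags: B1 = {1, 2, 3, 5, 6}  B2 = {1, 3, 4, 5, 6}
Tree: B1–B2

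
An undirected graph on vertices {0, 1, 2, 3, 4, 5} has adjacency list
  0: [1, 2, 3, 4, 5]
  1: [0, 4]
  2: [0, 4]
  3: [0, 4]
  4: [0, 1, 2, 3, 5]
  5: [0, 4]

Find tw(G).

2

A width-2 tree decomposition is:
Bags: B1 = {0, 4, 5}  B2 = {0, 2, 4}  B3 = {0, 1, 4}  B4 = {0, 3, 4}
Tree: B1–B2, B1–B3, B2–B4
The largest bag has 3 vertices, giving width 2; this decomposition certifies tw(G) ≤ 2. For the lower bound, the 3 vertices {0, 1, 4} are pairwise adjacent, and any tree decomposition puts a clique entirely inside one bag — forcing width ≥ 2. Combining the bounds, tw(G) = 2.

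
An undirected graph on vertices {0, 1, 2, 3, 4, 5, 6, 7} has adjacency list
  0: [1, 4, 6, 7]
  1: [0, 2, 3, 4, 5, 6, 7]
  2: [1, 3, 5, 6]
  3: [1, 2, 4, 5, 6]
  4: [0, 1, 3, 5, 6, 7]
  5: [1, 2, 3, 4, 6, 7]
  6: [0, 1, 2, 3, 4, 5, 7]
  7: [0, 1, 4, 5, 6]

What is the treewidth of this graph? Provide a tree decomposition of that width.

Every bag has size at most 5, so the width is 5 − 1 = 4 and tw(G) ≤ 4. Conversely, {1, 2, 3, 5, 6} is a clique of size 5, and the vertices of any clique must share a bag in every tree decomposition; so some bag has ≥ 5 vertices and tw(G) ≥ 4. The upper and lower bounds meet at 4, so that is the treewidth.

Treewidth 4.
Bags: B1 = {1, 4, 5, 6, 7}  B2 = {1, 3, 4, 5, 6}  B3 = {1, 2, 3, 5, 6}  B4 = {0, 1, 4, 6, 7}
Tree: B1–B2, B2–B3, B1–B4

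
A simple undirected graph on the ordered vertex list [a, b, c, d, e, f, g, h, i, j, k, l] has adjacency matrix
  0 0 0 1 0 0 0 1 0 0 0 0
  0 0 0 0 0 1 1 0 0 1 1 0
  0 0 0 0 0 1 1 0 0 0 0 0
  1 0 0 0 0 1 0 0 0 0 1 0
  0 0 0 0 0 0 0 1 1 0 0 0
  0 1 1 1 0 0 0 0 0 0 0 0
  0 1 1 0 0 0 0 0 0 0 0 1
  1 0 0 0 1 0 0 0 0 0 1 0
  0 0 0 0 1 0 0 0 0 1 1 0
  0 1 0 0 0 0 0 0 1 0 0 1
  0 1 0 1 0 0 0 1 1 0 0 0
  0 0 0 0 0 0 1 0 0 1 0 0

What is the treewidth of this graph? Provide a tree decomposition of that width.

Each bag holds 4 vertices, so the decomposition has width 3, which upper-bounds the treewidth. For the lower bound: the 4 vertex sets {c,g,l}, {f}, {b}, {d,i,j,k} are disjoint, each induces a connected subgraph, and every pair is joined by at least one edge of G. Contracting each set to a single vertex therefore yields K_{4} as a minor, and since treewidth is minor-monotone, tw(G) ≥ tw(K_{4}) = 3. The upper and lower bounds meet at 3, so that is the treewidth.

Treewidth 3.
Bags: B1 = {c, f, g, l}  B2 = {b, f, g, l}  B3 = {b, f, j, l}  B4 = {b, d, f, j}  B5 = {b, d, j, k}  B6 = {d, i, j, k}  B7 = {a, d, i, k}  B8 = {a, h, i, k}  B9 = {a, e, h, i}
Tree: B1–B2, B2–B3, B3–B4, B4–B5, B5–B6, B6–B7, B7–B8, B8–B9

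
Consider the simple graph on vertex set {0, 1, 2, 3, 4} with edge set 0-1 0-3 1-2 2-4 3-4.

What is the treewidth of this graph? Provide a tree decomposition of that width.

Every bag has size at most 3, so the width is 3 − 1 = 2 and tw(G) ≤ 2. The edges 4–3–0–1–2–4 form a cycle, so G is not a tree and its treewidth is at least 2. Combining the bounds, tw(G) = 2.

Treewidth 2.
One such decomposition:
Bags: B1 = {0, 3, 4}  B2 = {0, 1, 4}  B3 = {1, 2, 4}
Tree: B1–B2, B2–B3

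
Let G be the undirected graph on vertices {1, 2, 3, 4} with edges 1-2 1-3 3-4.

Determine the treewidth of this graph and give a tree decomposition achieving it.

The largest bag has 2 vertices, giving width 1; this decomposition certifies tw(G) ≤ 1. G has an edge, so its treewidth is at least 1. Therefore the treewidth is 1.

Treewidth 1.
Bags: B1 = {3, 4}  B2 = {1, 3}  B3 = {1, 2}
Tree: B1–B2, B2–B3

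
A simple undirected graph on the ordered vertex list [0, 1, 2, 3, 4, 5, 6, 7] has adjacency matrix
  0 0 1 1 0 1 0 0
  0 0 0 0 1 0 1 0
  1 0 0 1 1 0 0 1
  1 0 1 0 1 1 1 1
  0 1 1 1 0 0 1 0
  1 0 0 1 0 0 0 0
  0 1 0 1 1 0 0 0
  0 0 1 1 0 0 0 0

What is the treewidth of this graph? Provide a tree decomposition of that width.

Every bag has size at most 3, so the width is 3 − 1 = 2 and tw(G) ≤ 2. For the lower bound, the 3 vertices {1, 4, 6} are pairwise adjacent, and any tree decomposition puts a clique entirely inside one bag — forcing width ≥ 2. Therefore the treewidth is 2.

Treewidth 2.
One optimal decomposition is:
Bags: B1 = {2, 3, 7}  B2 = {0, 2, 3}  B3 = {2, 3, 4}  B4 = {0, 3, 5}  B5 = {3, 4, 6}  B6 = {1, 4, 6}
Tree: B1–B2, B1–B3, B2–B4, B3–B5, B5–B6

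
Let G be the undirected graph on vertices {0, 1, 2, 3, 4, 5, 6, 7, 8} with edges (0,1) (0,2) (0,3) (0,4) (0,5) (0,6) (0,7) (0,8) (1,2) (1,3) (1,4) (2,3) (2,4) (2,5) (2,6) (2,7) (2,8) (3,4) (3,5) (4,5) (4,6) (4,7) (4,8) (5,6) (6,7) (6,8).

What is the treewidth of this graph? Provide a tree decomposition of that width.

Each bag holds 5 vertices, so the decomposition has width 4, which upper-bounds the treewidth. On the other hand G contains the 5-clique {0, 1, 2, 3, 4}. A clique must lie in a single bag of any decomposition, so no decomposition can have width below 4. Hence tw(G) = 4 exactly.

Treewidth 4.
Bags: B1 = {0, 2, 4, 5, 6}  B2 = {0, 2, 3, 4, 5}  B3 = {0, 2, 4, 6, 8}  B4 = {0, 2, 4, 6, 7}  B5 = {0, 1, 2, 3, 4}
Tree: B1–B2, B1–B3, B1–B4, B2–B5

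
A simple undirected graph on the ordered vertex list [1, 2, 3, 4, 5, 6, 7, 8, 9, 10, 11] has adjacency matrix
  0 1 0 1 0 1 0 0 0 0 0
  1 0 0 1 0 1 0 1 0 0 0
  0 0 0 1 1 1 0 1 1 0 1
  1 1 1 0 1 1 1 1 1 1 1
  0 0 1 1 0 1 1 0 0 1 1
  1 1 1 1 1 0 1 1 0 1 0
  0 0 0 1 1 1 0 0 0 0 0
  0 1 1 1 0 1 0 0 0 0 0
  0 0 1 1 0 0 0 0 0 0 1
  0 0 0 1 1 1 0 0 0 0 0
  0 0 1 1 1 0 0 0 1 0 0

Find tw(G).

A width-3 tree decomposition is:
Bags: B1 = {3, 4, 5, 11}  B2 = {3, 4, 5, 6}  B3 = {3, 4, 6, 8}  B4 = {3, 4, 9, 11}  B5 = {2, 4, 6, 8}  B6 = {4, 5, 6, 7}  B7 = {4, 5, 6, 10}  B8 = {1, 2, 4, 6}
Tree: B1–B2, B2–B3, B1–B4, B3–B5, B2–B6, B6–B7, B5–B8
Every bag has size at most 4, so the width is 4 − 1 = 3 and tw(G) ≤ 3. Conversely, {3, 4, 9, 11} is a clique of size 4, and the vertices of any clique must share a bag in every tree decomposition; so some bag has ≥ 4 vertices and tw(G) ≥ 3. Hence tw(G) = 3 exactly.

3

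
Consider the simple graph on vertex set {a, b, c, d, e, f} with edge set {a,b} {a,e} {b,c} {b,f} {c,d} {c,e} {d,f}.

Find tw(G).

2

A width-2 tree decomposition is:
Bags: B1 = {c, d, f}  B2 = {b, c, f}  B3 = {b, c, e}  B4 = {a, b, e}
Tree: B1–B2, B2–B3, B3–B4
The largest bag has 3 vertices, giving width 2; this decomposition certifies tw(G) ≤ 2. For the lower bound, G contains the cycle d–f–b–c–d, so G is not a forest; only forests have treewidth ≤ 1, hence tw(G) ≥ 2. Hence tw(G) = 2 exactly.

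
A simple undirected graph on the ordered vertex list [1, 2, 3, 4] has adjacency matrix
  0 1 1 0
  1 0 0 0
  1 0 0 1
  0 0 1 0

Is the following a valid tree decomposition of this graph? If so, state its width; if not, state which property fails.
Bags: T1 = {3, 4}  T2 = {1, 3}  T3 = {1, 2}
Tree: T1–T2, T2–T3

Yes; width 1.

Checking the three conditions: (i) the bags cover all of {1, 2, 3, 4}; (ii) for each edge, some bag contains both endpoints; (iii) the bags containing any fixed vertex form a subtree. All hold, so the decomposition is valid with width 2 − 1 = 1.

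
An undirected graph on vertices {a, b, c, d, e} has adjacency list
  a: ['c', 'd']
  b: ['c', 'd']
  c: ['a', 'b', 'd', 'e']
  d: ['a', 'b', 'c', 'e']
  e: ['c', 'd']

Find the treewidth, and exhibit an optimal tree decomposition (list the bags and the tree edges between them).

Each bag holds 3 vertices, so the decomposition has width 2, which upper-bounds the treewidth. Conversely, {c, d, e} is a clique of size 3, and the vertices of any clique must share a bag in every tree decomposition; so some bag has ≥ 3 vertices and tw(G) ≥ 2. Combining the bounds, tw(G) = 2.

Treewidth 2.
One such decomposition:
Bags: B1 = {b, c, d}  B2 = {c, d, e}  B3 = {a, c, d}
Tree: B1–B2, B2–B3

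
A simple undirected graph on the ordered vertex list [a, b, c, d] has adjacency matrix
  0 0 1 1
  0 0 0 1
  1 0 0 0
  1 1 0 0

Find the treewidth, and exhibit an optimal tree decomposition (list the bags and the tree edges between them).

Treewidth 1.
Bags: B1 = {a, c}  B2 = {a, d}  B3 = {b, d}
Tree: B1–B2, B2–B3

The largest bag has 2 vertices, giving width 1; this decomposition certifies tw(G) ≤ 1. Any graph with an edge has treewidth ≥ 1, and G has the edge c–a. Hence tw(G) = 1 exactly.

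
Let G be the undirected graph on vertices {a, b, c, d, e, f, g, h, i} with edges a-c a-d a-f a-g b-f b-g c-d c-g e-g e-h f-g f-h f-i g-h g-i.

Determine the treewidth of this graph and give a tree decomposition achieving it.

Every bag has size at most 3, so the width is 3 − 1 = 2 and tw(G) ≤ 2. Conversely, {a, c, d} is a clique of size 3, and the vertices of any clique must share a bag in every tree decomposition; so some bag has ≥ 3 vertices and tw(G) ≥ 2. Therefore the treewidth is 2.

Treewidth 2.
One optimal decomposition is:
Bags: B1 = {a, c, g}  B2 = {a, f, g}  B3 = {f, g, i}  B4 = {b, f, g}  B5 = {a, c, d}  B6 = {f, g, h}  B7 = {e, g, h}
Tree: B1–B2, B2–B3, B3–B4, B1–B5, B4–B6, B6–B7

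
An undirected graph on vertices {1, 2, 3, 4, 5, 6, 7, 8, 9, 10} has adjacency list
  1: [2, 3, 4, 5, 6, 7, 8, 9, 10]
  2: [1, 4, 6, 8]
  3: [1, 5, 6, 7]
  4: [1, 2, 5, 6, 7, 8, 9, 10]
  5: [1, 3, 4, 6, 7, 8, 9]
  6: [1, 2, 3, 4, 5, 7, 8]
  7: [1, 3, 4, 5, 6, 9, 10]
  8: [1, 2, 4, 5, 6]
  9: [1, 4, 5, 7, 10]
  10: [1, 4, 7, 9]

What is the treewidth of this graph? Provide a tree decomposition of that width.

Treewidth 4.
One such decomposition:
Bags: B1 = {1, 3, 5, 6, 7}  B2 = {1, 4, 5, 6, 7}  B3 = {1, 4, 5, 6, 8}  B4 = {1, 4, 5, 7, 9}  B5 = {1, 2, 4, 6, 8}  B6 = {1, 4, 7, 9, 10}
Tree: B1–B2, B2–B3, B2–B4, B3–B5, B4–B6

Every bag has size at most 5, so the width is 5 − 1 = 4 and tw(G) ≤ 4. For the lower bound, the 5 vertices {1, 3, 5, 6, 7} are pairwise adjacent, and any tree decomposition puts a clique entirely inside one bag — forcing width ≥ 4. Therefore the treewidth is 4.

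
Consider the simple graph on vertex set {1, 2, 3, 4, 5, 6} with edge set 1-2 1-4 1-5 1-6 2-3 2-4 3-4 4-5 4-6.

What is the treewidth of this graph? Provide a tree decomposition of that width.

The largest bag has 3 vertices, giving width 2; this decomposition certifies tw(G) ≤ 2. For the lower bound, the 3 vertices {1, 2, 4} are pairwise adjacent, and any tree decomposition puts a clique entirely inside one bag — forcing width ≥ 2. Combining the bounds, tw(G) = 2.

Treewidth 2.
One such decomposition:
Bags: B1 = {1, 4, 5}  B2 = {1, 4, 6}  B3 = {1, 2, 4}  B4 = {2, 3, 4}
Tree: B1–B2, B1–B3, B3–B4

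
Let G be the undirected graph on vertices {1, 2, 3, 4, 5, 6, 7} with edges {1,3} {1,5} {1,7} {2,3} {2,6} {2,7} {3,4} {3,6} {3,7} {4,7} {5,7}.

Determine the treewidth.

A width-2 tree decomposition is:
Bags: B1 = {1, 3, 7}  B2 = {3, 4, 7}  B3 = {2, 3, 7}  B4 = {1, 5, 7}  B5 = {2, 3, 6}
Tree: B1–B2, B2–B3, B1–B4, B3–B5
The largest bag has 3 vertices, giving width 2; this decomposition certifies tw(G) ≤ 2. On the other hand G contains the 3-clique {2, 3, 6}. A clique must lie in a single bag of any decomposition, so no decomposition can have width below 2. Hence tw(G) = 2 exactly.

2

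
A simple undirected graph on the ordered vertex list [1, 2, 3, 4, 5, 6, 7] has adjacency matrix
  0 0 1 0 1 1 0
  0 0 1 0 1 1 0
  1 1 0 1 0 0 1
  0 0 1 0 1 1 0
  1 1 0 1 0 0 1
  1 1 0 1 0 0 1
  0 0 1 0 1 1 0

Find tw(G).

3

A width-3 tree decomposition is:
Bags: B1 = {1, 3, 5, 6}  B2 = {3, 5, 6, 7}  B3 = {2, 3, 5, 6}  B4 = {3, 4, 5, 6}
Tree: B1–B2, B2–B3, B3–B4
Every bag has size at most 4, so the width is 4 − 1 = 3 and tw(G) ≤ 3. For the lower bound: the 4 vertex sets {1,3}, {5,7}, {6}, {2} are disjoint, each induces a connected subgraph, and every pair is joined by at least one edge of G. Contracting each set to a single vertex therefore yields K_{4} as a minor, and since treewidth is minor-monotone, tw(G) ≥ tw(K_{4}) = 3. Combining the bounds, tw(G) = 3.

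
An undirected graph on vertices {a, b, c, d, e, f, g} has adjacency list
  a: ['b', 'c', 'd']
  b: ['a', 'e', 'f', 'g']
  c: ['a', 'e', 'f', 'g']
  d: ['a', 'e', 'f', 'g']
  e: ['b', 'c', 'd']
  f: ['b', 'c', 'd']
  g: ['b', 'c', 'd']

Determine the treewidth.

A width-3 tree decomposition is:
Bags: B1 = {b, c, d, e}  B2 = {b, c, d, g}  B3 = {a, b, c, d}  B4 = {b, c, d, f}
Tree: B1–B2, B2–B3, B3–B4
The largest bag has 4 vertices, giving width 3; this decomposition certifies tw(G) ≤ 3. For the lower bound: the 4 vertex sets {b,e}, {d,g}, {c}, {a} are disjoint, each induces a connected subgraph, and every pair is joined by at least one edge of G. Contracting each set to a single vertex therefore yields K_{4} as a minor, and since treewidth is minor-monotone, tw(G) ≥ tw(K_{4}) = 3. Hence tw(G) = 3 exactly.

3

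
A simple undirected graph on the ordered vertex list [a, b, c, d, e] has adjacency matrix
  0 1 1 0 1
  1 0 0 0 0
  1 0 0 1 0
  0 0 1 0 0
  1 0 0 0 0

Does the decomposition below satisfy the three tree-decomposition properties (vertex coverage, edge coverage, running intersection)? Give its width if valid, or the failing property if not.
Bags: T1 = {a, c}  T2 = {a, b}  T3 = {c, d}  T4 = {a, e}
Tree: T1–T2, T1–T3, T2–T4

Yes; width 1.

Every vertex of G appears in some bag (union = {a, b, c, d, e}); every edge is covered by a bag; and for each vertex v the set of bags containing v is connected in the bag tree. The decomposition is therefore valid. The largest bag has 2 vertices, so the width is 1.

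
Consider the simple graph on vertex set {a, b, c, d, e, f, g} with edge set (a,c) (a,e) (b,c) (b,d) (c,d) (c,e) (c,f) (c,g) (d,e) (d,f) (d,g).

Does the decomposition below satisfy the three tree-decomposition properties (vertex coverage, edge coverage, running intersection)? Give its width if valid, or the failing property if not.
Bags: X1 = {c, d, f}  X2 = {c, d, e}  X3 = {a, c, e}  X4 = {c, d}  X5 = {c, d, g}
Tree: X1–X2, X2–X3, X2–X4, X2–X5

A tree decomposition must satisfy three properties: every vertex lies in some bag; for every edge, both endpoints lie together in some bag; and for every vertex, the bags containing it form a connected subtree. Here vertex b appears in no bag, so the decomposition is invalid.

No — vertex b appears in no bag.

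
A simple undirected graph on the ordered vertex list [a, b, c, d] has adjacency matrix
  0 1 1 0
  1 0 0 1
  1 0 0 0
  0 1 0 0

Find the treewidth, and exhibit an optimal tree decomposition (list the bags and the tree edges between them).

Treewidth 1.
Bags: B1 = {b, d}  B2 = {a, b}  B3 = {a, c}
Tree: B1–B2, B2–B3

Each bag holds 2 vertices, so the decomposition has width 1, which upper-bounds the treewidth. Any graph with an edge has treewidth ≥ 1, and G has the edge d–b. The upper and lower bounds meet at 1, so that is the treewidth.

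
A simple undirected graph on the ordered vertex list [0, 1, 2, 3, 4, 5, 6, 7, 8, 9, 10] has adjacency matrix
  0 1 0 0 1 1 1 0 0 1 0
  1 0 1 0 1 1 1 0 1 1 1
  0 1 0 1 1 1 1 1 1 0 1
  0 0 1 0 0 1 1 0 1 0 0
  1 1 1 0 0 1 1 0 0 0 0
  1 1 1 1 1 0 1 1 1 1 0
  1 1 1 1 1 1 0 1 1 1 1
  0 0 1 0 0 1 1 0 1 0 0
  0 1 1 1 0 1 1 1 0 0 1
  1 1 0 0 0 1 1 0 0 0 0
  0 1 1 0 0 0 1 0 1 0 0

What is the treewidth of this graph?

A width-4 tree decomposition is:
Bags: B1 = {1, 2, 5, 6, 8}  B2 = {1, 2, 4, 5, 6}  B3 = {2, 5, 6, 7, 8}  B4 = {2, 3, 5, 6, 8}  B5 = {1, 2, 6, 8, 10}  B6 = {0, 1, 4, 5, 6}  B7 = {0, 1, 5, 6, 9}
Tree: B1–B2, B1–B3, B1–B4, B1–B5, B2–B6, B6–B7
Every bag has size at most 5, so the width is 5 − 1 = 4 and tw(G) ≤ 4. On the other hand G contains the 5-clique {1, 2, 6, 8, 10}. A clique must lie in a single bag of any decomposition, so no decomposition can have width below 4. Hence tw(G) = 4 exactly.

4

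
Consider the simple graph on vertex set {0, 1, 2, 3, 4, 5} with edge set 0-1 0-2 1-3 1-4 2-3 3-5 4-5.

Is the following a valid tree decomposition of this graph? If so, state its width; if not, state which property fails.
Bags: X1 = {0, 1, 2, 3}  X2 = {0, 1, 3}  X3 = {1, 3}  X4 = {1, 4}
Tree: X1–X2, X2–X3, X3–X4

A tree decomposition must satisfy three properties: every vertex lies in some bag; for every edge, both endpoints lie together in some bag; and for every vertex, the bags containing it form a connected subtree. Here vertex 5 appears in no bag, so the decomposition is invalid.

No — vertex 5 appears in no bag.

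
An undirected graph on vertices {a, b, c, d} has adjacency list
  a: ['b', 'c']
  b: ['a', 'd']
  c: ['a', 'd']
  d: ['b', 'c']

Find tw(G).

A width-2 tree decomposition is:
Bags: B1 = {a, c, d}  B2 = {a, b, d}
Tree: B1–B2
Each bag holds 3 vertices, so the decomposition has width 2, which upper-bounds the treewidth. For the lower bound, G contains the cycle d–c–a–b–d, so G is not a forest; only forests have treewidth ≤ 1, hence tw(G) ≥ 2. Therefore the treewidth is 2.

2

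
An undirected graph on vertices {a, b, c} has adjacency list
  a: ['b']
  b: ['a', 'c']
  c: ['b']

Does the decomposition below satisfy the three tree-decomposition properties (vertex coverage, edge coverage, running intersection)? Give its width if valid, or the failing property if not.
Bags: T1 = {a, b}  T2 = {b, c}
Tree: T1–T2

Yes; width 1.

Every vertex of G appears in some bag (union = {a, b, c}); every edge is covered by a bag; and for each vertex v the set of bags containing v is connected in the bag tree. The decomposition is therefore valid. The largest bag has 2 vertices, so the width is 1.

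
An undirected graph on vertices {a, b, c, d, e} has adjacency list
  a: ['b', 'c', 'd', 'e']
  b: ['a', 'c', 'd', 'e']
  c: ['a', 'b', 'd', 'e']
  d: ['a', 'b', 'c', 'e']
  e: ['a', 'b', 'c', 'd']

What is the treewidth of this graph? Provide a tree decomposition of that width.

A single bag containing all 5 vertices is trivially a valid decomposition of width 4. Conversely, {a, b, c, d, e} is a clique of size 5, and the vertices of any clique must share a bag in every tree decomposition; so some bag has ≥ 5 vertices and tw(G) ≥ 4. The upper and lower bounds meet at 4, so that is the treewidth.

Treewidth 4.
Bags: B1 = {a, b, c, d, e}
Tree: (single bag)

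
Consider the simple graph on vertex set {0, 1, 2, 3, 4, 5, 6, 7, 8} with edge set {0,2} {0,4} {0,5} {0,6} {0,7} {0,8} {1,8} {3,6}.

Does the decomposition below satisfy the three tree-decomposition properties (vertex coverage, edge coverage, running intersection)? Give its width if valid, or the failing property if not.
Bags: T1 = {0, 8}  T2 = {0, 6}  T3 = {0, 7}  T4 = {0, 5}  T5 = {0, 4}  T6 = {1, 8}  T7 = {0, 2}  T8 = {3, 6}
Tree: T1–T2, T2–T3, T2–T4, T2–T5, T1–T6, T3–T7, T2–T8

Yes; width 1.

Vertex coverage: the bags together contain {0, 1, 2, 3, 4, 5, 6, 7, 8}, the full vertex set. Edge coverage: each edge of G has both endpoints in at least one bag. Running intersection: for every vertex, the bags containing it form a connected subtree. All three properties hold, so this is a valid tree decomposition of width max|bag| − 1 = 1, and hence tw(G) ≤ 1.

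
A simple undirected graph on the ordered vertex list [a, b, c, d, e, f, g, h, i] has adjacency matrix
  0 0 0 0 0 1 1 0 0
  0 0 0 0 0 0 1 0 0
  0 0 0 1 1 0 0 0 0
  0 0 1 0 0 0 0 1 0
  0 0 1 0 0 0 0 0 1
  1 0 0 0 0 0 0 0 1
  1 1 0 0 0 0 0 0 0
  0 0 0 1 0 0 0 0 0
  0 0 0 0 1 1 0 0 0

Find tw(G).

A width-1 tree decomposition is:
Bags: B1 = {b, g}  B2 = {a, g}  B3 = {a, f}  B4 = {f, i}  B5 = {e, i}  B6 = {c, e}  B7 = {c, d}  B8 = {d, h}
Tree: B1–B2, B2–B3, B3–B4, B4–B5, B5–B6, B6–B7, B7–B8
The largest bag has 2 vertices, giving width 1; this decomposition certifies tw(G) ≤ 1. Since G has at least one edge (e.g. b–g), it is not an edgeless graph, so tw(G) ≥ 1. The upper and lower bounds meet at 1, so that is the treewidth.

1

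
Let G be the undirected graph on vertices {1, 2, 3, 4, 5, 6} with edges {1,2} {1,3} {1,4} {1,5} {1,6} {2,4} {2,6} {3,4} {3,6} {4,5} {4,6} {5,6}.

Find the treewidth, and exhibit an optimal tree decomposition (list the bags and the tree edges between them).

Treewidth 3.
One optimal decomposition is:
Bags: B1 = {1, 2, 4, 6}  B2 = {1, 4, 5, 6}  B3 = {1, 3, 4, 6}
Tree: B1–B2, B1–B3

Each bag holds 4 vertices, so the decomposition has width 3, which upper-bounds the treewidth. For the lower bound, the 4 vertices {1, 2, 4, 6} are pairwise adjacent, and any tree decomposition puts a clique entirely inside one bag — forcing width ≥ 3. Therefore the treewidth is 3.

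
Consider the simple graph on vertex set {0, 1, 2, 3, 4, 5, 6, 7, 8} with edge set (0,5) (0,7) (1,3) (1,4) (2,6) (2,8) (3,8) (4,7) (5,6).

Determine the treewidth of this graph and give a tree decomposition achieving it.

Every bag has size at most 3, so the width is 3 − 1 = 2 and tw(G) ≤ 2. The edges 1–3–8–2–6–5–0–7–4–1 form a cycle, so G is not a tree and its treewidth is at least 2. Hence tw(G) = 2 exactly.

Treewidth 2.
One optimal decomposition is:
Bags: B1 = {1, 3, 8}  B2 = {1, 2, 8}  B3 = {1, 2, 6}  B4 = {1, 5, 6}  B5 = {0, 1, 5}  B6 = {0, 1, 7}  B7 = {1, 4, 7}
Tree: B1–B2, B2–B3, B3–B4, B4–B5, B5–B6, B6–B7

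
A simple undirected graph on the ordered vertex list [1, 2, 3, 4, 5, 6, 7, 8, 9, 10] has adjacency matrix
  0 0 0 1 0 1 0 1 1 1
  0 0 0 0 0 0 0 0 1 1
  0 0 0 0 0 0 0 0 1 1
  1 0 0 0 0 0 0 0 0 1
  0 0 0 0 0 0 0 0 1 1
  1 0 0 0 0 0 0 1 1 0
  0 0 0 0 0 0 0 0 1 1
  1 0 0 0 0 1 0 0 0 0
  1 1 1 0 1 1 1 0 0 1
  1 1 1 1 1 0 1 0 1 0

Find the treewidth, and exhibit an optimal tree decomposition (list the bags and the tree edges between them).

Treewidth 2.
Bags: B1 = {2, 9, 10}  B2 = {1, 9, 10}  B3 = {7, 9, 10}  B4 = {3, 9, 10}  B5 = {1, 6, 9}  B6 = {1, 4, 10}  B7 = {1, 6, 8}  B8 = {5, 9, 10}
Tree: B1–B2, B1–B3, B1–B4, B2–B5, B2–B6, B5–B7, B1–B8

Every bag has size at most 3, so the width is 3 − 1 = 2 and tw(G) ≤ 2. Conversely, {1, 6, 8} is a clique of size 3, and the vertices of any clique must share a bag in every tree decomposition; so some bag has ≥ 3 vertices and tw(G) ≥ 2. Combining the bounds, tw(G) = 2.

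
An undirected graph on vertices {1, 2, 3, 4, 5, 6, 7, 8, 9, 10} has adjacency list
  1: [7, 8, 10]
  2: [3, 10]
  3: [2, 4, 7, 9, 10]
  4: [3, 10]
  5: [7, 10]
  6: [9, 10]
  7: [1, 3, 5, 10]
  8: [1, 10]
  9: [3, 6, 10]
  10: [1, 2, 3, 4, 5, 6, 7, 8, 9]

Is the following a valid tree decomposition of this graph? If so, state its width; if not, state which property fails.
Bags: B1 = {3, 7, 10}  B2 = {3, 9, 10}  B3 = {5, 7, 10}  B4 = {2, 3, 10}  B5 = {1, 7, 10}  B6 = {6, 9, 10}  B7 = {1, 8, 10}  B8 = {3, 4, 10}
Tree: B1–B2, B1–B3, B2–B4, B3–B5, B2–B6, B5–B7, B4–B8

Every vertex of G appears in some bag (union = {1, 2, 3, 4, 5, 6, 7, 8, 9, 10}); every edge is covered by a bag; and for each vertex v the set of bags containing v is connected in the bag tree. The decomposition is therefore valid. The largest bag has 3 vertices, so the width is 2.

Yes; width 2.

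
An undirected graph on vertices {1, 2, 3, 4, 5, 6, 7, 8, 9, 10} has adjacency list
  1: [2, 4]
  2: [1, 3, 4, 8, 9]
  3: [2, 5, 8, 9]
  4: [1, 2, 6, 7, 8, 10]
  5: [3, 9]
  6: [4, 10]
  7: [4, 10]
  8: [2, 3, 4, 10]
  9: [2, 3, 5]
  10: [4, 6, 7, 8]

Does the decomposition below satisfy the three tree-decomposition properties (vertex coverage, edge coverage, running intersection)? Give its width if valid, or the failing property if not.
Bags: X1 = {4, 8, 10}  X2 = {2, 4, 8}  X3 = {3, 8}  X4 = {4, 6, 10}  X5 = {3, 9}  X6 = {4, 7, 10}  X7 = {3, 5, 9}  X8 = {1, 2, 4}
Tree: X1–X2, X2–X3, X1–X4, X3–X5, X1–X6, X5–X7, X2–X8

A tree decomposition must satisfy three properties: every vertex lies in some bag; for every edge, both endpoints lie together in some bag; and for every vertex, the bags containing it form a connected subtree. Here edge (2,3) lies in no bag, so the decomposition is invalid.

No — edge (2,3) lies in no bag.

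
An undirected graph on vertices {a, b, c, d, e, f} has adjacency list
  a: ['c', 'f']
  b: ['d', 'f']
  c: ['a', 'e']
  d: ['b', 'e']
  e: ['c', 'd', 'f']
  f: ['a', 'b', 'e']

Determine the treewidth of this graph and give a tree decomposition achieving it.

Each bag holds 3 vertices, so the decomposition has width 2, which upper-bounds the treewidth. The edges b–d–e–f–b form a cycle, so G is not a tree and its treewidth is at least 2. Combining the bounds, tw(G) = 2.

Treewidth 2.
One such decomposition:
Bags: B1 = {b, d, f}  B2 = {d, e, f}  B3 = {a, e, f}  B4 = {a, c, e}
Tree: B1–B2, B2–B3, B3–B4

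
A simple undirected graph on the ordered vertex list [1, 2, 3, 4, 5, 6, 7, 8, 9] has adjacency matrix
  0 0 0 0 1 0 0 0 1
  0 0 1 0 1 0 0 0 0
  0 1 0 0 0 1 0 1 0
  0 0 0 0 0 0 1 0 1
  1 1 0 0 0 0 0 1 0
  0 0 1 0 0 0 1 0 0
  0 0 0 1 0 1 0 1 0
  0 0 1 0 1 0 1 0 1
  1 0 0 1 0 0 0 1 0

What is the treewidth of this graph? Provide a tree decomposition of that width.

The largest bag has 4 vertices, giving width 3; this decomposition certifies tw(G) ≤ 3. For the lower bound: the 4 vertex sets {2,3,6}, {5}, {8}, {1,4,7,9} are disjoint, each induces a connected subgraph, and every pair is joined by at least one edge of G. Contracting each set to a single vertex therefore yields K_{4} as a minor, and since treewidth is minor-monotone, tw(G) ≥ tw(K_{4}) = 3. Hence tw(G) = 3 exactly.

Treewidth 3.
One optimal decomposition is:
Bags: B1 = {2, 3, 5, 6}  B2 = {3, 5, 6, 8}  B3 = {5, 6, 7, 8}  B4 = {1, 5, 7, 8}  B5 = {1, 7, 8, 9}  B6 = {1, 4, 7, 9}
Tree: B1–B2, B2–B3, B3–B4, B4–B5, B5–B6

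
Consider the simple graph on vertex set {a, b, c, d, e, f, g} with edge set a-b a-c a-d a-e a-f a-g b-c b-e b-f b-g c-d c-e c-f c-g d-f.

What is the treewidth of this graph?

A width-3 tree decomposition is:
Bags: B1 = {a, b, c, e}  B2 = {a, b, c, g}  B3 = {a, b, c, f}  B4 = {a, c, d, f}
Tree: B1–B2, B2–B3, B3–B4
Each bag holds 4 vertices, so the decomposition has width 3, which upper-bounds the treewidth. On the other hand G contains the 4-clique {a, c, d, f}. A clique must lie in a single bag of any decomposition, so no decomposition can have width below 3. Therefore the treewidth is 3.

3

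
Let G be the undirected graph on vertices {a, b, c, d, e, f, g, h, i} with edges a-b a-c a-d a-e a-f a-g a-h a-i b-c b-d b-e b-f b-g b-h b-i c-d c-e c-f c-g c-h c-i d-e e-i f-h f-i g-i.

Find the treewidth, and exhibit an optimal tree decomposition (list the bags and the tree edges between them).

Treewidth 4.
Bags: B1 = {a, b, c, e, i}  B2 = {a, b, c, d, e}  B3 = {a, b, c, f, i}  B4 = {a, b, c, g, i}  B5 = {a, b, c, f, h}
Tree: B1–B2, B1–B3, B1–B4, B3–B5

The largest bag has 5 vertices, giving width 4; this decomposition certifies tw(G) ≤ 4. For the lower bound, the 5 vertices {a, b, c, d, e} are pairwise adjacent, and any tree decomposition puts a clique entirely inside one bag — forcing width ≥ 4. The upper and lower bounds meet at 4, so that is the treewidth.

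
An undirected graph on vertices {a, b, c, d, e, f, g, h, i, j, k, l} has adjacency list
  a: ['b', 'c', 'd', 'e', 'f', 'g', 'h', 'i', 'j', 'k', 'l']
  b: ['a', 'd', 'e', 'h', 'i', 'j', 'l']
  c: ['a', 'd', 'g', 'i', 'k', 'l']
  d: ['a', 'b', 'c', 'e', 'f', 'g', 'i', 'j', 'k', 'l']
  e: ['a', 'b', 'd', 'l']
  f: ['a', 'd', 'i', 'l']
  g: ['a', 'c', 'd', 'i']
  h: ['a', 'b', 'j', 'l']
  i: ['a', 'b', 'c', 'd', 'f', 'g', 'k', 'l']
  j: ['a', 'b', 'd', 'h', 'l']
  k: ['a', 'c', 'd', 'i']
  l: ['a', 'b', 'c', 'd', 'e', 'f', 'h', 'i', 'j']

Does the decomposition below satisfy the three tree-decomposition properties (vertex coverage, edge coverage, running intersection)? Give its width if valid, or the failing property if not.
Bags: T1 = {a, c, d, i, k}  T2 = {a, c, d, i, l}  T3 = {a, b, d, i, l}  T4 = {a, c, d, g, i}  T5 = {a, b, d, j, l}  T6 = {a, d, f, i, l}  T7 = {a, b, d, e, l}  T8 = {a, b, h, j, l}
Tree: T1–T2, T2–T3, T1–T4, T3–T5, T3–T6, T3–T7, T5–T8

Checking the three conditions: (i) the bags cover all of {a, b, c, d, e, f, g, h, i, j, k, l}; (ii) for each edge, some bag contains both endpoints; (iii) the bags containing any fixed vertex form a subtree. All hold, so the decomposition is valid with width 5 − 1 = 4.

Yes; width 4.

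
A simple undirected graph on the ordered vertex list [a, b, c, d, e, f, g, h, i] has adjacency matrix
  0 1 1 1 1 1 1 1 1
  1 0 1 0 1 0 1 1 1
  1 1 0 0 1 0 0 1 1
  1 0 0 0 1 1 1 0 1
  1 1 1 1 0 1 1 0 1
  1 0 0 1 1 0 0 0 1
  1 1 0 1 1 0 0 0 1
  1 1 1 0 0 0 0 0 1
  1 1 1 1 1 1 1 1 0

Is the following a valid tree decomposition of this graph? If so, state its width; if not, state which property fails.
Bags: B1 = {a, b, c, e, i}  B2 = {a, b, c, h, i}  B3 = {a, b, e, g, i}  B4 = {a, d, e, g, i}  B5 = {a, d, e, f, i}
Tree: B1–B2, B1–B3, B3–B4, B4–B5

Checking the three conditions: (i) the bags cover all of {a, b, c, d, e, f, g, h, i}; (ii) for each edge, some bag contains both endpoints; (iii) the bags containing any fixed vertex form a subtree. All hold, so the decomposition is valid with width 5 − 1 = 4.

Yes; width 4.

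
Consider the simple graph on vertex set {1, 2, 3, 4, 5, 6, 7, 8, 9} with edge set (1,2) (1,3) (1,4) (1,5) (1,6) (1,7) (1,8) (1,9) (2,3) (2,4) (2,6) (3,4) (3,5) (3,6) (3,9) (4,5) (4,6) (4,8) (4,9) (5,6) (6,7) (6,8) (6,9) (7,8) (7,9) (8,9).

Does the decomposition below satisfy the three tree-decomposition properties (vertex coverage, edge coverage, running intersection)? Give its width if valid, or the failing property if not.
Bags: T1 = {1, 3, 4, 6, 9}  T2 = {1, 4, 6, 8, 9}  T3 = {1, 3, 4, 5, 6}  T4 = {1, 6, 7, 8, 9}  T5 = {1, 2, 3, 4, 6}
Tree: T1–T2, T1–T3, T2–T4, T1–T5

Every vertex of G appears in some bag (union = {1, 2, 3, 4, 5, 6, 7, 8, 9}); every edge is covered by a bag; and for each vertex v the set of bags containing v is connected in the bag tree. The decomposition is therefore valid. The largest bag has 5 vertices, so the width is 4.

Yes; width 4.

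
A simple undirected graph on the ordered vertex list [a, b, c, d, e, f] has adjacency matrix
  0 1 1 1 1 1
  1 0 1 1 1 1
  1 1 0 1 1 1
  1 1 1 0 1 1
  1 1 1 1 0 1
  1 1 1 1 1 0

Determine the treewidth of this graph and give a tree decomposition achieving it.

A single bag containing all 6 vertices is trivially a valid decomposition of width 5. For the lower bound, the 6 vertices {a, b, c, d, e, f} are pairwise adjacent, and any tree decomposition puts a clique entirely inside one bag — forcing width ≥ 5. Hence tw(G) = 5 exactly.

Treewidth 5.
One optimal decomposition is:
Bags: B1 = {a, b, c, d, e, f}
Tree: (single bag)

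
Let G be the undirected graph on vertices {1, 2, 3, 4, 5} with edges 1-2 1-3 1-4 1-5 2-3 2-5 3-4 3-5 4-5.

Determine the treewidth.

3

A width-3 tree decomposition is:
Bags: B1 = {1, 2, 3, 5}  B2 = {1, 3, 4, 5}
Tree: B1–B2
The largest bag has 4 vertices, giving width 3; this decomposition certifies tw(G) ≤ 3. On the other hand G contains the 4-clique {1, 2, 3, 5}. A clique must lie in a single bag of any decomposition, so no decomposition can have width below 3. The upper and lower bounds meet at 3, so that is the treewidth.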